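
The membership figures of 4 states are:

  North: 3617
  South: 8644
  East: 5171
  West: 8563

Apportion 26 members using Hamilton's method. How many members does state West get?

The standard divisor is 25995/26 ≈ 999.808.
Standard quotas: North 3.6177, South 8.6457, East 5.1720, West 8.5646.
Lower quotas: North 3, South 8, East 5, West 8 (sum 24, leaving 2 seats).
Remainders in descending order: South 0.6457, North 0.6177, West 0.5646, East 0.1720.
Largest remainders: South, North receive the extra seats.
West receives 8.

8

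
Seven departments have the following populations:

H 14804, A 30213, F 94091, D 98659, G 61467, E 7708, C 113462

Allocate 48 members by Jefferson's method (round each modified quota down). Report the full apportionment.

H=1, A=3, F=11, D=12, G=7, E=0, C=14

Standard divisor 420404/48 ≈ 8758.417; standard quotas: H 1.690, A 3.450, F 10.743, D 11.264, G 7.018, E 0.880, C 12.955.
Rounding down gives 1, 3, 10, 11, 7, 0, 12 = 44 seats, so the divisor must be adjusted.
With modified divisor 8000: modified quotas H 1.851, A 3.777, F 11.761, D 12.332, G 7.683, E 0.964, C 14.183.
Rounding down: H 1, A 3, F 11, D 12, G 7, E 0, C 14 (total 48).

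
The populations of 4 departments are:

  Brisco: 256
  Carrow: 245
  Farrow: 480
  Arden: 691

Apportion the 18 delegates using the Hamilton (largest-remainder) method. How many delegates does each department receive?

Brisco=3, Carrow=3, Farrow=5, Arden=7

Total 1672; standard divisor 1672/18 ≈ 92.889.
Standard quotas: Brisco 2.756, Carrow 2.638, Farrow 5.167, Arden 7.439.
Lower quotas: Brisco 2, Carrow 2, Farrow 5, Arden 7 (sum 16, leaving 2 seats).
Remainders in descending order: Brisco 0.756, Carrow 0.638, Arden 0.439, Farrow 0.167.
Largest remainders: Brisco, Carrow receive the extra seats.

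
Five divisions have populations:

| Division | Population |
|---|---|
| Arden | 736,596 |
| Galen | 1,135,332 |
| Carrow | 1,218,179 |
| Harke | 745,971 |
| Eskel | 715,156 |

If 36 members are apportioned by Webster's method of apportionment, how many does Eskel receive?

Standard divisor 4551234/36 ≈ 126423.167; standard quotas: Arden 5.826, Galen 8.980, Carrow 9.636, Harke 5.901, Eskel 5.657.
Rounding to the nearest integer gives 6, 9, 10, 6, 6 = 37 seats, so the divisor must be adjusted.
With modified divisor 129100: modified quotas Arden 5.706, Galen 8.794, Carrow 9.436, Harke 5.778, Eskel 5.540.
Rounding to the nearest integer: Arden 6, Galen 9, Carrow 9, Harke 6, Eskel 6 (total 36).
Eskel receives 6.

6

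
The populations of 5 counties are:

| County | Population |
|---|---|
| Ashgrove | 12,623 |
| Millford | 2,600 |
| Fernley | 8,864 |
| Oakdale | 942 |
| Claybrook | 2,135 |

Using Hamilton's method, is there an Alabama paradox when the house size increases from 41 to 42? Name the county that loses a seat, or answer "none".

Oakdale

At 41 seats: Ashgrove 19, Millford 4, Fernley 13, Oakdale 2, Claybrook 3.
At 42 seats: Ashgrove 20, Millford 4, Fernley 14, Oakdale 1, Claybrook 3.
Oakdale drops from 2 to 1.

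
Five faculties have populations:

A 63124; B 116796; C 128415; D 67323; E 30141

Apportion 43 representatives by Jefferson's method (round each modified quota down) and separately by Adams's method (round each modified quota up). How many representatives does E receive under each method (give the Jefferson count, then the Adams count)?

3 and 4

Jefferson: A 7, B 12, C 14, D 7, E 3.
Adams: A 7, B 12, C 13, D 7, E 4.
E gets 3 under Jefferson and 4 under Adams.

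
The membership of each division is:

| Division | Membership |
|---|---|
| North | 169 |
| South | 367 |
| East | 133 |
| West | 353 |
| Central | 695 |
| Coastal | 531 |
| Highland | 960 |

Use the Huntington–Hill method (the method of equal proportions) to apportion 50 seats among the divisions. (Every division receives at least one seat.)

With divisor 65: modified quotas North 2.600, South 5.646, East 2.046, West 5.431, Central 10.692, Coastal 8.169, Highland 14.769.
Geometric-mean thresholds: North √(2·3)=2.449, South √(5·6)=5.477, East √(2·3)=2.449, West √(5·6)=5.477, Central √(10·11)=10.488, Coastal √(8·9)=8.485, Highland √(14·15)=14.491.
Each quota rounded against its threshold gives North 3, South 6, East 2, West 5, Central 11, Coastal 8, Highland 15 (total 50).

North=3, South=6, East=2, West=5, Central=11, Coastal=8, Highland=15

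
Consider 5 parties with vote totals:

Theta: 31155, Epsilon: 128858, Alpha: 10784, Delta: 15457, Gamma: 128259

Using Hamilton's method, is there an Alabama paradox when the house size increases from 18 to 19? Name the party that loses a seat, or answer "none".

At 18 seats: Theta 2, Epsilon 7, Alpha 1, Delta 1, Gamma 7.
At 19 seats: Theta 2, Epsilon 8, Alpha 0, Delta 1, Gamma 8.
Alpha drops from 1 to 0.

Alpha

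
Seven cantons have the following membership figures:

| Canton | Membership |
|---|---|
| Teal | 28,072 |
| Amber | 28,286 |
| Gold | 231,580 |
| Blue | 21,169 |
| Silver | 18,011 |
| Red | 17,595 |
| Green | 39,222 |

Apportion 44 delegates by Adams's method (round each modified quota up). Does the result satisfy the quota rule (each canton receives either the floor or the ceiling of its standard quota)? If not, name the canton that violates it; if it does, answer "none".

Standard quotas: Teal 3.217, Amber 3.242, Gold 26.540, Blue 2.426, Silver 2.064, Red 2.016, Green 4.495.
Adams allocation: Teal 3, Amber 4, Gold 25, Blue 3, Silver 2, Red 2, Green 5.
Gold has quota 26.540 (lower 26, upper 27) but receives 25 — outside the quota interval.

Gold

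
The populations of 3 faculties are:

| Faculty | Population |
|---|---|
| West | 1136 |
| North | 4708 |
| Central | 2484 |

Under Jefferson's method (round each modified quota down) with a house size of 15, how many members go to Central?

4

Standard divisor 8328/15 ≈ 555.2; standard quotas: West 2.046, North 8.480, Central 4.474.
Rounding down gives 2, 8, 4 = 14 seats, so the divisor must be adjusted.
With modified divisor 500: modified quotas West 2.272, North 9.416, Central 4.968.
Rounding down: West 2, North 9, Central 4 (total 15).
Central receives 4.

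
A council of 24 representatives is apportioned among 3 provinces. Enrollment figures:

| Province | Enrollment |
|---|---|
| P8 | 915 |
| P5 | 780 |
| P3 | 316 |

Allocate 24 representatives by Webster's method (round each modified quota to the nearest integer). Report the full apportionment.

P8: 11; P5: 9; P3: 4

Standard divisor 2011/24 ≈ 83.792; standard quotas: P8 10.920, P5 9.309, P3 3.771.
Rounding to the nearest integer gives P8 11, P5 9, P3 4 — total 24, matching the house size, so no adjustment is needed.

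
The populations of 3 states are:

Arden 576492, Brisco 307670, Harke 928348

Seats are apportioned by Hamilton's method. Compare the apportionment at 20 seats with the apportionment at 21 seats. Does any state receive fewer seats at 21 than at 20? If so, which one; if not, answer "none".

Brisco

At 20 seats: Arden 6, Brisco 4, Harke 10.
At 21 seats: Arden 7, Brisco 3, Harke 11.
Brisco drops from 4 to 3.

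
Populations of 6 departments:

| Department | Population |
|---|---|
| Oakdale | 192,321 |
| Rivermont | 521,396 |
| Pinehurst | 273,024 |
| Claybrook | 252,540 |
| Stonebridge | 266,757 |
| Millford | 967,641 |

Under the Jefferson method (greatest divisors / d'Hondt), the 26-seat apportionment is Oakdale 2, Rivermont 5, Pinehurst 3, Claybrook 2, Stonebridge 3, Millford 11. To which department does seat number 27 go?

Rivermont

Priority for the next seat is population ÷ (current seats + 1).
Priorities: Oakdale 64107.000, Rivermont 86899.333, Pinehurst 68256.000, Claybrook 84180.000, Stonebridge 66689.250, Millford 80636.750.
Highest priority: Rivermont.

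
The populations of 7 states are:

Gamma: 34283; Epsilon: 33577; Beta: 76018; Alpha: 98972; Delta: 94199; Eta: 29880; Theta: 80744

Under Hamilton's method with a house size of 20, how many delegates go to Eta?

1

Standard divisor: 447673 ÷ 20 ≈ 22383.65.
Standard quotas: Gamma 1.5316, Epsilon 1.5001, Beta 3.3961, Alpha 4.4216, Delta 4.2084, Eta 1.3349, Theta 3.6073.
Lower quotas: Gamma 1, Epsilon 1, Beta 3, Alpha 4, Delta 4, Eta 1, Theta 3 (sum 17, leaving 3 seats).
Remainders in descending order: Theta 0.6073, Gamma 0.5316, Epsilon 0.5001, Alpha 0.4216, Beta 0.3961, Eta 0.3349, Delta 0.2084.
Largest remainders: Theta, Gamma, Epsilon receive the extra seats.
Eta receives 1.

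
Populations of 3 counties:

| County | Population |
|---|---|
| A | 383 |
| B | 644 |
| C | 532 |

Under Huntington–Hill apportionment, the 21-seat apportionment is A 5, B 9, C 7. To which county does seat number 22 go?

Priority for the next seat is population ÷ (√(s·(s+1))).
Priorities: A 69.926, B 67.884, C 71.091.
Highest priority: C.

C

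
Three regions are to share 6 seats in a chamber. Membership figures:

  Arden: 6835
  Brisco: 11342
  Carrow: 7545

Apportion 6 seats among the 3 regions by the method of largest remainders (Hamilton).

Total 25722; standard divisor 25722/6 = 4287.
Standard quotas: Arden 1.5944, Brisco 2.6457, Carrow 1.7600.
Lower quotas: Arden 1, Brisco 2, Carrow 1 (sum 4, leaving 2 seats).
Remainders in descending order: Carrow 0.7600, Brisco 0.6457, Arden 0.5944.
Largest remainders: Carrow, Brisco receive the extra seats.

Arden=1, Brisco=3, Carrow=2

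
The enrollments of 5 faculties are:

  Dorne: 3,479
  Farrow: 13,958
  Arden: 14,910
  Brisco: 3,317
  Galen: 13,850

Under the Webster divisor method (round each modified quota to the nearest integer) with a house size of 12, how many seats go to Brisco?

Standard divisor 49514/12 ≈ 4126.167; standard quotas: Dorne 0.843, Farrow 3.383, Arden 3.614, Brisco 0.804, Galen 3.357.
Rounding to the nearest integer gives Dorne 1, Farrow 3, Arden 4, Brisco 1, Galen 3 — total 12, matching the house size, so no adjustment is needed.
Brisco receives 1.

1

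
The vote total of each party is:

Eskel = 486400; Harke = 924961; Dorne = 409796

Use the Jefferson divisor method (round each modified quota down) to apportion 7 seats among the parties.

Standard divisor 1821157/7 ≈ 260165.286; standard quotas: Eskel 1.870, Harke 3.555, Dorne 1.575.
Rounding down gives 1, 3, 1 = 5 seats, so the divisor must be adjusted.
With modified divisor 218100: modified quotas Eskel 2.230, Harke 4.241, Dorne 1.879.
Rounding down: Eskel 2, Harke 4, Dorne 1 (total 7).

Eskel=2, Harke=4, Dorne=1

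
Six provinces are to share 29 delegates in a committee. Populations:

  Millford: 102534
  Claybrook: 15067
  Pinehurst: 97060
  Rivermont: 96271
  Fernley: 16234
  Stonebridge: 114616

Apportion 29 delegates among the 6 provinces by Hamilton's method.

The standard divisor is 441782/29 ≈ 15233.862.
Standard quotas: Millford 6.7307, Claybrook 0.9890, Pinehurst 6.3713, Rivermont 6.3195, Fernley 1.0657, Stonebridge 7.5238.
Lower quotas: Millford 6, Claybrook 0, Pinehurst 6, Rivermont 6, Fernley 1, Stonebridge 7 (sum 26, leaving 3 seats).
Remainders in descending order: Claybrook 0.9890, Millford 0.7307, Stonebridge 0.5238, Pinehurst 0.3713, Rivermont 0.3195, Fernley 0.0657.
Largest remainders: Claybrook, Millford, Stonebridge receive the extra seats.

Millford=7; Claybrook=1; Pinehurst=6; Rivermont=6; Fernley=1; Stonebridge=8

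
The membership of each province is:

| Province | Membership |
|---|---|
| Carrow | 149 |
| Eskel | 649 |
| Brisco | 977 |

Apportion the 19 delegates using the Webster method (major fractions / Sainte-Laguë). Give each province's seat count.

Standard divisor 1775/19 ≈ 93.421; standard quotas: Carrow 1.595, Eskel 6.947, Brisco 10.458.
Rounding to the nearest integer gives Carrow 2, Eskel 7, Brisco 10 — total 19, matching the house size, so no adjustment is needed.

Carrow 2, Eskel 7, Brisco 10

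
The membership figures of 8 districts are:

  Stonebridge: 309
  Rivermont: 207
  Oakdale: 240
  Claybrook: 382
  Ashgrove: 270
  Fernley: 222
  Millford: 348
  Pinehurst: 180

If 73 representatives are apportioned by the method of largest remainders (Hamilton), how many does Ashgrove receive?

9

Standard divisor: 2158 ÷ 73 ≈ 29.562.
Standard quotas: Stonebridge 10.453, Rivermont 7.002, Oakdale 8.119, Claybrook 12.922, Ashgrove 9.133, Fernley 7.510, Millford 11.772, Pinehurst 6.089.
Lower quotas: Stonebridge 10, Rivermont 7, Oakdale 8, Claybrook 12, Ashgrove 9, Fernley 7, Millford 11, Pinehurst 6 (sum 70, leaving 3 seats).
Remainders in descending order: Claybrook 0.922, Millford 0.772, Fernley 0.510, Stonebridge 0.453, Ashgrove 0.133, Oakdale 0.119, Pinehurst 0.089, Rivermont 0.002.
The surplus seats go to Claybrook, Millford, Fernley.
Ashgrove receives 9.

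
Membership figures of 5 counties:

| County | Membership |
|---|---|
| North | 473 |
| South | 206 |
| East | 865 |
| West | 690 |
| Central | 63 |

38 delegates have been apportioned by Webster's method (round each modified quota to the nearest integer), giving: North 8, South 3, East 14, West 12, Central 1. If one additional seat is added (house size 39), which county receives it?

Priority for the next seat is population ÷ (current seats + 0.5).
Priorities: North 55.647, South 58.857, East 59.655, West 55.200, Central 42.000.
Highest priority: East.

East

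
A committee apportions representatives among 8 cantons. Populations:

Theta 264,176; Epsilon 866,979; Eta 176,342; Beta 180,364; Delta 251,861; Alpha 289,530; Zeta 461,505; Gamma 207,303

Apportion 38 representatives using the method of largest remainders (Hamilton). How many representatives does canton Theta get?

Standard divisor: 2698060 ÷ 38 ≈ 71001.579.
Standard quotas: Theta 3.7207, Epsilon 12.2107, Eta 2.4836, Beta 2.5403, Delta 3.5473, Alpha 4.0778, Zeta 6.4999, Gamma 2.9197.
Lower quotas: Theta 3, Epsilon 12, Eta 2, Beta 2, Delta 3, Alpha 4, Zeta 6, Gamma 2 (sum 34, leaving 4 seats).
Remainders in descending order: Gamma 0.9197, Theta 0.7207, Delta 0.5473, Beta 0.5403, Zeta 0.4999, Eta 0.4836, Epsilon 0.2107, Alpha 0.0778.
The surplus seats go to Gamma, Theta, Delta, Beta.
Theta receives 4.

4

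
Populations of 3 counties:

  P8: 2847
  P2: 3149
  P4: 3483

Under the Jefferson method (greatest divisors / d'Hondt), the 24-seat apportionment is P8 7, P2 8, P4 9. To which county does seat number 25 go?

Priority for the next seat is population ÷ (current seats + 1).
Priorities: P8 355.875, P2 349.889, P4 348.300.
Highest priority: P8.

P8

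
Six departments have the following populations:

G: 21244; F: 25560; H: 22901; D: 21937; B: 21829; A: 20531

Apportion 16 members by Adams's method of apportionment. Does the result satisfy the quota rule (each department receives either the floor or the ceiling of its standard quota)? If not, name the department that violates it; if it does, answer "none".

none

Standard quotas: G 2.537, F 3.052, H 2.734, D 2.619, B 2.606, A 2.451.
Adams allocation: G 2, F 3, H 3, D 3, B 3, A 2.
Every allocation lies between the lower and upper quota.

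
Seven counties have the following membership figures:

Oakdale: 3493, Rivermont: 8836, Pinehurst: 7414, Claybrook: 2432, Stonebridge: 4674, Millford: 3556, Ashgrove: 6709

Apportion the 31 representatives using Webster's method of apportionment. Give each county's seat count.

Standard divisor 37114/31 ≈ 1197.226; standard quotas: Oakdale 2.918, Rivermont 7.380, Pinehurst 6.193, Claybrook 2.031, Stonebridge 3.904, Millford 2.970, Ashgrove 5.604.
Rounding to the nearest integer gives Oakdale 3, Rivermont 7, Pinehurst 6, Claybrook 2, Stonebridge 4, Millford 3, Ashgrove 6 — total 31, matching the house size, so no adjustment is needed.

Oakdale=3; Rivermont=7; Pinehurst=6; Claybrook=2; Stonebridge=4; Millford=3; Ashgrove=6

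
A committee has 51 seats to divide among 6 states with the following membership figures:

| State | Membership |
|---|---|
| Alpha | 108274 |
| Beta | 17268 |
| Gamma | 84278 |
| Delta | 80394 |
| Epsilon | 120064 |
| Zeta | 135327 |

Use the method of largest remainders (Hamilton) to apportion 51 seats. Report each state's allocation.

Alpha 10, Beta 2, Gamma 8, Delta 7, Epsilon 11, Zeta 13

The standard divisor is 545605/51 ≈ 10698.137.
Standard quotas: Alpha 10.1208, Beta 1.6141, Gamma 7.8778, Delta 7.5148, Epsilon 11.2229, Zeta 12.6496.
Lower quotas: Alpha 10, Beta 1, Gamma 7, Delta 7, Epsilon 11, Zeta 12 (sum 48, leaving 3 seats).
Remainders in descending order: Gamma 0.8778, Zeta 0.6496, Beta 0.6141, Delta 0.5148, Epsilon 0.2229, Alpha 0.1208.
The surplus seats go to Gamma, Zeta, Beta.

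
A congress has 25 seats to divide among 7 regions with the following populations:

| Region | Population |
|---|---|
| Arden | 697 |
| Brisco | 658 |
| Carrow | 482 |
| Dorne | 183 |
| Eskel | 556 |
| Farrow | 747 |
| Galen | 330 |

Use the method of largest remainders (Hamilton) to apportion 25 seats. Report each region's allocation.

Total 3653; standard divisor 3653/25 ≈ 146.12.
Standard quotas: Arden 4.770, Brisco 4.503, Carrow 3.299, Dorne 1.252, Eskel 3.805, Farrow 5.112, Galen 2.258.
Lower quotas: Arden 4, Brisco 4, Carrow 3, Dorne 1, Eskel 3, Farrow 5, Galen 2 (sum 22, leaving 3 seats).
Remainders in descending order: Eskel 0.805, Arden 0.770, Brisco 0.503, Carrow 0.299, Galen 0.258, Dorne 0.252, Farrow 0.112.
Largest remainders: Eskel, Arden, Brisco receive the extra seats.

Arden: 5; Brisco: 5; Carrow: 3; Dorne: 1; Eskel: 4; Farrow: 5; Galen: 2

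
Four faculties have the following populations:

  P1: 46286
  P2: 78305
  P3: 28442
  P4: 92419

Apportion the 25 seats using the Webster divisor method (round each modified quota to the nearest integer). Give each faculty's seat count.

Standard divisor 245452/25 ≈ 9818.08; standard quotas: P1 4.714, P2 7.976, P3 2.897, P4 9.413.
Rounding to the nearest integer gives P1 5, P2 8, P3 3, P4 9 — total 25, matching the house size, so no adjustment is needed.

P1 5, P2 8, P3 3, P4 9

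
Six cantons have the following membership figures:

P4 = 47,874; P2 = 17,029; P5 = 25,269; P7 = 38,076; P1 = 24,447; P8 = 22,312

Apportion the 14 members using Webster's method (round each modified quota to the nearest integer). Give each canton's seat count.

Standard divisor 175007/14 ≈ 12500.5; standard quotas: P4 3.830, P2 1.362, P5 2.021, P7 3.046, P1 1.956, P8 1.785.
Rounding to the nearest integer gives P4 4, P2 1, P5 2, P7 3, P1 2, P8 2 — total 14, matching the house size, so no adjustment is needed.

P4=4, P2=1, P5=2, P7=3, P1=2, P8=2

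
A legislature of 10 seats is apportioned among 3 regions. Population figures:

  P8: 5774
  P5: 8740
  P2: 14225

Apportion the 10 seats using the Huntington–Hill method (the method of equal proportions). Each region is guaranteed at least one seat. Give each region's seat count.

P8: 2; P5: 3; P2: 5

With divisor 2889: modified quotas P8 1.999, P5 3.025, P2 4.924.
Geometric-mean thresholds: P8 √(1·2)=1.414, P5 √(3·4)=3.464, P2 √(4·5)=4.472.
Each quota rounded against its threshold gives P8 2, P5 3, P2 5 (total 10).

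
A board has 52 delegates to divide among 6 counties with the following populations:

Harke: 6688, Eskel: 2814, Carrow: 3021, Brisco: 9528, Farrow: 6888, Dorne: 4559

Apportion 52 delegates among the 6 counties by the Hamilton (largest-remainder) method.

Standard divisor: 33498 ÷ 52 ≈ 644.192.
Standard quotas: Harke 10.3820, Eskel 4.3683, Carrow 4.6896, Brisco 14.7906, Farrow 10.6925, Dorne 7.0771.
Lower quotas: Harke 10, Eskel 4, Carrow 4, Brisco 14, Farrow 10, Dorne 7 (sum 49, leaving 3 seats).
Remainders in descending order: Brisco 0.7906, Farrow 0.6925, Carrow 0.6896, Harke 0.3820, Eskel 0.3683, Dorne 0.0771.
Largest remainders: Brisco, Farrow, Carrow receive the extra seats.

Harke: 10, Eskel: 4, Carrow: 5, Brisco: 15, Farrow: 11, Dorne: 7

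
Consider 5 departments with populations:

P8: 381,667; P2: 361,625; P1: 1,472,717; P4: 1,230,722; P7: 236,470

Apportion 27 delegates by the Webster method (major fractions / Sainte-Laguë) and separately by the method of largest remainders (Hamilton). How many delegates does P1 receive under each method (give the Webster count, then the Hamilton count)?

10 and 11

Webster: P8 3, P2 3, P1 10, P4 9, P7 2.
Hamilton: P8 3, P2 2, P1 11, P4 9, P7 2.
P1 gets 10 under Webster and 11 under Hamilton.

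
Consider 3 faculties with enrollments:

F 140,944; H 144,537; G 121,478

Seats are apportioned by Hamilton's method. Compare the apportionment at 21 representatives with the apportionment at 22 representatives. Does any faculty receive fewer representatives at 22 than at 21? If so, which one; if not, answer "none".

none

At 21 seats: F 7, H 8, G 6.
At 22 seats: F 8, H 8, G 6.
No faculty's allocation decreased.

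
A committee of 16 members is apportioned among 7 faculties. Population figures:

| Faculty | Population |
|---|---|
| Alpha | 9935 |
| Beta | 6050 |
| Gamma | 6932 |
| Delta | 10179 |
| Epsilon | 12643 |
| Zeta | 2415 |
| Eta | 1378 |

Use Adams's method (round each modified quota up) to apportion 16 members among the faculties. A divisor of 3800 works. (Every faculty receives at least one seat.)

Alpha 3, Beta 2, Gamma 2, Delta 3, Epsilon 4, Zeta 1, Eta 1

With modified divisor 3800: modified quotas Alpha 2.614, Beta 1.592, Gamma 1.824, Delta 2.679, Epsilon 3.327, Zeta 0.636, Eta 0.363.
Rounding up: Alpha 3, Beta 2, Gamma 2, Delta 3, Epsilon 4, Zeta 1, Eta 1 (total 16).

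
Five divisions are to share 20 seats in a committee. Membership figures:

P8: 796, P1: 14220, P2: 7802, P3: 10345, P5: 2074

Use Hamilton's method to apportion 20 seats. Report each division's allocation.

The standard divisor is 35237/20 ≈ 1761.85.
Standard quotas: P8 0.4518, P1 8.0711, P2 4.4283, P3 5.8717, P5 1.1772.
Lower quotas: P8 0, P1 8, P2 4, P3 5, P5 1 (sum 18, leaving 2 seats).
Remainders in descending order: P3 0.8717, P8 0.4518, P2 0.4283, P5 0.1772, P1 0.0711.
Largest remainders: P3, P8 receive the extra seats.

P8 1, P1 8, P2 4, P3 6, P5 1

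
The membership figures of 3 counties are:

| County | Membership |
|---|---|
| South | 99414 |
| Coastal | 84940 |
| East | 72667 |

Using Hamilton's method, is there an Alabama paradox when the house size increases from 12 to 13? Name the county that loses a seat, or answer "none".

none

At 12 seats: South 5, Coastal 4, East 3.
At 13 seats: South 5, Coastal 4, East 4.
No county's allocation decreased.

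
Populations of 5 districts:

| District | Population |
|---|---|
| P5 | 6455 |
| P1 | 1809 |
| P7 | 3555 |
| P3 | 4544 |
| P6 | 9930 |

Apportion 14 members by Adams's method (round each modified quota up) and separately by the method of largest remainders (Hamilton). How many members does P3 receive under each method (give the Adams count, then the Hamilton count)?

Adams: P5 3, P1 1, P7 2, P3 3, P6 5.
Hamilton: P5 4, P1 1, P7 2, P3 2, P6 5.
P3 gets 3 under Adams and 2 under Hamilton.

3 and 2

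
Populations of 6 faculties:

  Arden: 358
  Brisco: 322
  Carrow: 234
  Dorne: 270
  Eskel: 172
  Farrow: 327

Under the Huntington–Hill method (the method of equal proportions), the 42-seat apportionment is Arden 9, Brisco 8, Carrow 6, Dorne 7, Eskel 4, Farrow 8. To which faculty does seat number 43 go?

Priority for the next seat is population ÷ (√(s·(s+1))).
Priorities: Arden 37.737, Brisco 37.948, Carrow 36.107, Dorne 36.080, Eskel 38.460, Farrow 38.537.
Highest priority: Farrow.

Farrow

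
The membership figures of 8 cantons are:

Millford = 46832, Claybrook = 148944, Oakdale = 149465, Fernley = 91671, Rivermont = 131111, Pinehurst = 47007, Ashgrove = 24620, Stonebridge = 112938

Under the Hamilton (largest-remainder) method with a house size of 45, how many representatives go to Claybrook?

Total 752588; standard divisor 752588/45 ≈ 16724.178.
Standard quotas: Millford 2.8003, Claybrook 8.9059, Oakdale 8.9371, Fernley 5.4813, Rivermont 7.8396, Pinehurst 2.8107, Ashgrove 1.4721, Stonebridge 6.7530.
Lower quotas: Millford 2, Claybrook 8, Oakdale 8, Fernley 5, Rivermont 7, Pinehurst 2, Ashgrove 1, Stonebridge 6 (sum 39, leaving 6 seats).
Remainders in descending order: Oakdale 0.9371, Claybrook 0.9059, Rivermont 0.8396, Pinehurst 0.8107, Millford 0.8003, Stonebridge 0.7530, Fernley 0.4813, Ashgrove 0.4721.
Largest remainders: Oakdale, Claybrook, Rivermont, Pinehurst, Millford, Stonebridge receive the extra seats.
Claybrook receives 9.

9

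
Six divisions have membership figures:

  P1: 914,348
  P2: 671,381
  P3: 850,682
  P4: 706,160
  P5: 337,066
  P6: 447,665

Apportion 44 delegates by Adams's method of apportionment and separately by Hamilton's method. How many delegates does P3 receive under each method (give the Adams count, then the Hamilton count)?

9 and 10

Adams: P1 10, P2 8, P3 9, P4 8, P5 4, P6 5.
Hamilton: P1 10, P2 7, P3 10, P4 8, P5 4, P6 5.
P3 gets 9 under Adams and 10 under Hamilton.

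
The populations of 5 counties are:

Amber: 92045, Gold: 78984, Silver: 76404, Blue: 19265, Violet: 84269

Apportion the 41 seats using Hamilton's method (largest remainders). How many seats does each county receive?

Total 350967; standard divisor 350967/41 ≈ 8560.171.
Standard quotas: Amber 10.7527, Gold 9.2269, Silver 8.9255, Blue 2.2505, Violet 9.8443.
Lower quotas: Amber 10, Gold 9, Silver 8, Blue 2, Violet 9 (sum 38, leaving 3 seats).
Remainders in descending order: Silver 0.9255, Violet 0.8443, Amber 0.7527, Blue 0.2505, Gold 0.2269.
The surplus seats go to Silver, Violet, Amber.

Amber 11; Gold 9; Silver 9; Blue 2; Violet 10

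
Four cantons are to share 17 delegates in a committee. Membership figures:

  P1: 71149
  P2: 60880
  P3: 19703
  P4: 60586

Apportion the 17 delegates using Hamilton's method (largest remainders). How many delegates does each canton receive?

Standard divisor: 212318 ÷ 17 ≈ 12489.294.
Standard quotas: P1 5.6968, P2 4.8746, P3 1.5776, P4 4.8510.
Lower quotas: P1 5, P2 4, P3 1, P4 4 (sum 14, leaving 3 seats).
Remainders in descending order: P2 0.8746, P4 0.8510, P1 0.6968, P3 0.5776.
Largest remainders: P2, P4, P1 receive the extra seats.

P1 6, P2 5, P3 1, P4 5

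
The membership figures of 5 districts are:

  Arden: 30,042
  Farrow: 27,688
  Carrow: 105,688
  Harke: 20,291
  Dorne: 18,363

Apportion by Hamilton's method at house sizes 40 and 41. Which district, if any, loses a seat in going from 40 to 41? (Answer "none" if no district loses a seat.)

At 40 seats: Arden 6, Farrow 5, Carrow 21, Harke 4, Dorne 4.
At 41 seats: Arden 6, Farrow 6, Carrow 21, Harke 4, Dorne 4.
No district's allocation decreased.

none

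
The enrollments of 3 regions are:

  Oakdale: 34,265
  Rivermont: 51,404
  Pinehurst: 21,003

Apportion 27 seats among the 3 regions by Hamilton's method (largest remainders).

Standard divisor: 106672 ÷ 27 ≈ 3950.815.
Standard quotas: Oakdale 8.6729, Rivermont 13.0110, Pinehurst 5.3161.
Lower quotas: Oakdale 8, Rivermont 13, Pinehurst 5 (sum 26, leaving 1 seat).
Remainders in descending order: Oakdale 0.6729, Pinehurst 0.3161, Rivermont 0.0110.
Largest remainder: Oakdale receives the extra seat.

Oakdale 9, Rivermont 13, Pinehurst 5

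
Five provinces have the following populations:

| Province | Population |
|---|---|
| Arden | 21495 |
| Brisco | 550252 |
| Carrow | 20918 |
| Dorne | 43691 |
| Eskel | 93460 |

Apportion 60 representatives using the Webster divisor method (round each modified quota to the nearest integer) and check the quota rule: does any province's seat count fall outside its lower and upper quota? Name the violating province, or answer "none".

Brisco

Standard quotas: Arden 1.767, Brisco 45.238, Carrow 1.720, Dorne 3.592, Eskel 7.684.
Webster allocation: Arden 2, Brisco 44, Carrow 2, Dorne 4, Eskel 8.
Brisco has quota 45.238 (lower 45, upper 46) but receives 44 — outside the quota interval.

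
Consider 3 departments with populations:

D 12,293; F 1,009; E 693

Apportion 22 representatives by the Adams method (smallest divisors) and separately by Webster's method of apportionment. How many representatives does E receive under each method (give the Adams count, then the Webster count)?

2 and 1

Adams: D 18, F 2, E 2.
Webster: D 19, F 2, E 1.
E gets 2 under Adams and 1 under Webster.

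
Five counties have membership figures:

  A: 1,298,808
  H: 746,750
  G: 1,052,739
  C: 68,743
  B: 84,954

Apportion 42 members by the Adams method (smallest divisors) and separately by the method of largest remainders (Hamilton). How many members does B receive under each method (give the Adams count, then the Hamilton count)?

2 and 1

Adams: A 16, H 10, G 13, C 1, B 2.
Hamilton: A 17, H 10, G 13, C 1, B 1.
B gets 2 under Adams and 1 under Hamilton.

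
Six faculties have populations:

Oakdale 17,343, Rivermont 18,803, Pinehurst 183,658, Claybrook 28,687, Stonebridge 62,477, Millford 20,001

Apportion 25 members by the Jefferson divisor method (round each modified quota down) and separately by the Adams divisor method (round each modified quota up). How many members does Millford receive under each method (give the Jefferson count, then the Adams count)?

Jefferson: Oakdale 1, Rivermont 1, Pinehurst 15, Claybrook 2, Stonebridge 5, Millford 1.
Adams: Oakdale 2, Rivermont 2, Pinehurst 12, Claybrook 2, Stonebridge 5, Millford 2.
Millford gets 1 under Jefferson and 2 under Adams.

1 and 2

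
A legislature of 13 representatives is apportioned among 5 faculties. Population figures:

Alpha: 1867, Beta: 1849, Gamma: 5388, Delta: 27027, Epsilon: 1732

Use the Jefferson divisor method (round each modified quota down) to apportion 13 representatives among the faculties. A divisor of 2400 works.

Alpha=0, Beta=0, Gamma=2, Delta=11, Epsilon=0

With modified divisor 2400: modified quotas Alpha 0.778, Beta 0.770, Gamma 2.245, Delta 11.261, Epsilon 0.722.
Rounding down: Alpha 0, Beta 0, Gamma 2, Delta 11, Epsilon 0 (total 13).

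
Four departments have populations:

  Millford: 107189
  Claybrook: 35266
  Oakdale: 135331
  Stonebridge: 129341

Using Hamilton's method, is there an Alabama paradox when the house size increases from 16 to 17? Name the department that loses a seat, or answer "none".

At 16 seats: Millford 4, Claybrook 2, Oakdale 5, Stonebridge 5.
At 17 seats: Millford 5, Claybrook 1, Oakdale 6, Stonebridge 5.
Claybrook drops from 2 to 1.

Claybrook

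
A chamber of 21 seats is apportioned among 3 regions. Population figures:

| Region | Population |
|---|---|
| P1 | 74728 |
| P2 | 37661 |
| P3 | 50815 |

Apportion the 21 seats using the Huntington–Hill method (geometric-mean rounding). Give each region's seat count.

P1 10, P2 5, P3 6

With divisor 7859: modified quotas P1 9.509, P2 4.792, P3 6.466.
Geometric-mean thresholds: P1 √(9·10)=9.487, P2 √(4·5)=4.472, P3 √(6·7)=6.481.
Each quota rounded against its threshold gives P1 10, P2 5, P3 6 (total 21).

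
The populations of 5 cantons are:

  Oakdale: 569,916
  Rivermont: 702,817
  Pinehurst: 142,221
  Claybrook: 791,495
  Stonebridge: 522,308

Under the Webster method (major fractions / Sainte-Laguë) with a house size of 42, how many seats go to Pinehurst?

2

Standard divisor 2728757/42 ≈ 64970.405; standard quotas: Oakdale 8.772, Rivermont 10.817, Pinehurst 2.189, Claybrook 12.182, Stonebridge 8.039.
Rounding to the nearest integer gives Oakdale 9, Rivermont 11, Pinehurst 2, Claybrook 12, Stonebridge 8 — total 42, matching the house size, so no adjustment is needed.
Pinehurst receives 2.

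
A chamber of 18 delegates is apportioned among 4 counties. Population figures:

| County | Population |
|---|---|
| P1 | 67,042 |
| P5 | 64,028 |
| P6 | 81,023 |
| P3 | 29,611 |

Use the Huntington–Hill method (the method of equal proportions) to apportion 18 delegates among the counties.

With divisor 13410: modified quotas P1 4.999, P5 4.775, P6 6.042, P3 2.208.
Geometric-mean thresholds: P1 √(4·5)=4.472, P5 √(4·5)=4.472, P6 √(6·7)=6.481, P3 √(2·3)=2.449.
Each quota rounded against its threshold gives P1 5, P5 5, P6 6, P3 2 (total 18).

P1 5, P5 5, P6 6, P3 2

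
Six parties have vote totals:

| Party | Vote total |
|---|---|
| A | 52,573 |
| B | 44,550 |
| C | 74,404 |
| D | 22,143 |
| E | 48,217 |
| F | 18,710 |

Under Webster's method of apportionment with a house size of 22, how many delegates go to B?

Standard divisor 260597/22 ≈ 11845.318; standard quotas: A 4.438, B 3.761, C 6.281, D 1.869, E 4.071, F 1.580.
Rounding to the nearest integer gives A 4, B 4, C 6, D 2, E 4, F 2 — total 22, matching the house size, so no adjustment is needed.
B receives 4.

4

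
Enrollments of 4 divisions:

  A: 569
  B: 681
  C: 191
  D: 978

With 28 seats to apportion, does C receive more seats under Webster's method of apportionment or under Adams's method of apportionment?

Adams

Webster: A 7, B 8, C 2, D 11.
Adams: A 6, B 8, C 3, D 11.
C gets 2 under Webster and 3 under Adams.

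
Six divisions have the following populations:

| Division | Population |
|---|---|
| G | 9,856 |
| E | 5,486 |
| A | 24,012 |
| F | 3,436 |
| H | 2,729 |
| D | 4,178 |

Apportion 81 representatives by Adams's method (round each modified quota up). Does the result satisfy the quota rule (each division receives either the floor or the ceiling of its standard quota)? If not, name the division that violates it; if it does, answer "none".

A

Standard quotas: G 16.064, E 8.942, A 39.137, F 5.600, H 4.448, D 6.810.
Adams allocation: G 16, E 9, A 38, F 6, H 5, D 7.
A has quota 39.137 (lower 39, upper 40) but receives 38 — outside the quota interval.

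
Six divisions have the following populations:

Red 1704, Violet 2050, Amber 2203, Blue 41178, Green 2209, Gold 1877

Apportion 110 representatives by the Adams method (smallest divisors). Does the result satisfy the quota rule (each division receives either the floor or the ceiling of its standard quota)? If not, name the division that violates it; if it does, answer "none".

Blue

Standard quotas: Red 3.659, Violet 4.402, Amber 4.731, Blue 88.432, Green 4.744, Gold 4.031.
Adams allocation: Red 4, Violet 5, Amber 5, Blue 87, Green 5, Gold 4.
Blue has quota 88.432 (lower 88, upper 89) but receives 87 — outside the quota interval.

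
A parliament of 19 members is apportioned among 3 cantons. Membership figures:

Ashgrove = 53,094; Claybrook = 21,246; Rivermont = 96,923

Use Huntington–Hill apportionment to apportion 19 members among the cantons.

Ashgrove 6; Claybrook 2; Rivermont 11

With divisor 8957: modified quotas Ashgrove 5.928, Claybrook 2.372, Rivermont 10.821.
Geometric-mean thresholds: Ashgrove √(5·6)=5.477, Claybrook √(2·3)=2.449, Rivermont √(10·11)=10.488.
Each quota rounded against its threshold gives Ashgrove 6, Claybrook 2, Rivermont 11 (total 19).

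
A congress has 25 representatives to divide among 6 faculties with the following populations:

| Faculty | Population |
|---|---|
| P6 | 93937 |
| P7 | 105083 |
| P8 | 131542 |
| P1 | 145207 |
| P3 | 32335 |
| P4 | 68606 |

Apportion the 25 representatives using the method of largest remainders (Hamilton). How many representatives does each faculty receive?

P6 4; P7 5; P8 6; P1 6; P3 1; P4 3

The standard divisor is 576710/25 ≈ 23068.4.
Standard quotas: P6 4.0721, P7 4.5553, P8 5.7023, P1 6.2946, P3 1.4017, P4 2.9740.
Lower quotas: P6 4, P7 4, P8 5, P1 6, P3 1, P4 2 (sum 22, leaving 3 seats).
Remainders in descending order: P4 0.9740, P8 0.7023, P7 0.5553, P3 0.4017, P1 0.2946, P6 0.0721.
The surplus seats go to P4, P8, P7.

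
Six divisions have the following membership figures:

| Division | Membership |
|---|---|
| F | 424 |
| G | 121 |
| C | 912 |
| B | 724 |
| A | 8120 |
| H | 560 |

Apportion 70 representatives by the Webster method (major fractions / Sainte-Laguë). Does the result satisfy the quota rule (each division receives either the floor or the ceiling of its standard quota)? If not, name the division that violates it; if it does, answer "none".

A

Standard quotas: F 2.733, G 0.780, C 5.878, B 4.666, A 52.334, H 3.609.
Webster allocation: F 3, G 1, C 6, B 5, A 51, H 4.
A has quota 52.334 (lower 52, upper 53) but receives 51 — outside the quota interval.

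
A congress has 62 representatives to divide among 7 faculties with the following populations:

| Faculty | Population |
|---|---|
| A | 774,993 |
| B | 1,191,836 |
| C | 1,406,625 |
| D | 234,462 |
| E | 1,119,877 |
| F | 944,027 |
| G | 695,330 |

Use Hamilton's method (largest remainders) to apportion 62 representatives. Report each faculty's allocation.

A: 7, B: 12, C: 14, D: 2, E: 11, F: 9, G: 7

Total 6367150; standard divisor 6367150/62 ≈ 102695.968.
Standard quotas: A 7.5465, B 11.6055, C 13.6970, D 2.2831, E 10.9048, F 9.1924, G 6.7708.
Lower quotas: A 7, B 11, C 13, D 2, E 10, F 9, G 6 (sum 58, leaving 4 seats).
Remainders in descending order: E 0.9048, G 0.7708, C 0.6970, B 0.6055, A 0.5465, D 0.2831, F 0.1924.
Largest remainders: E, G, C, B receive the extra seats.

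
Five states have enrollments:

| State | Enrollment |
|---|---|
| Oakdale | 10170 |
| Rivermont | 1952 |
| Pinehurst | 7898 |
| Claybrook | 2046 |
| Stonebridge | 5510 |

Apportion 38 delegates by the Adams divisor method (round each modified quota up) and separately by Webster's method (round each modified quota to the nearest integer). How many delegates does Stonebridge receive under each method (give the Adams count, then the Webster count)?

Adams: Oakdale 13, Rivermont 3, Pinehurst 11, Claybrook 3, Stonebridge 8.
Webster: Oakdale 14, Rivermont 3, Pinehurst 11, Claybrook 3, Stonebridge 7.
Stonebridge gets 8 under Adams and 7 under Webster.

8 and 7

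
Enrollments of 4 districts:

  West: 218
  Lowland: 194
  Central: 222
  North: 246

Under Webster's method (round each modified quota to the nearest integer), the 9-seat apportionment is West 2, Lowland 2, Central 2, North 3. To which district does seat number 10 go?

Priority for the next seat is population ÷ (current seats + 0.5).
Priorities: West 87.200, Lowland 77.600, Central 88.800, North 70.286.
Highest priority: Central.

Central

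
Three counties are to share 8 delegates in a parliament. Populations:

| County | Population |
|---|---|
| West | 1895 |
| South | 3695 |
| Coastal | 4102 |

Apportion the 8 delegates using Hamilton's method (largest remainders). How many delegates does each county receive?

West 2, South 3, Coastal 3

Standard divisor: 9692 ÷ 8 ≈ 1211.5.
Standard quotas: West 1.564, South 3.050, Coastal 3.386.
Lower quotas: West 1, South 3, Coastal 3 (sum 7, leaving 1 seat).
Remainders in descending order: West 0.564, Coastal 0.386, South 0.050.
The surplus seat goes to West.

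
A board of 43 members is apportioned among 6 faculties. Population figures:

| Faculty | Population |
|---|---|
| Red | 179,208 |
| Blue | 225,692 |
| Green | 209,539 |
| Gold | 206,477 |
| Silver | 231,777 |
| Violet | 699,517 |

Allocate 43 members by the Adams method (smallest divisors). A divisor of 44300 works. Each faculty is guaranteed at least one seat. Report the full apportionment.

With modified divisor 44300: modified quotas Red 4.045, Blue 5.095, Green 4.730, Gold 4.661, Silver 5.232, Violet 15.790.
Rounding up: Red 5, Blue 6, Green 5, Gold 5, Silver 6, Violet 16 (total 43).

Red 5, Blue 6, Green 5, Gold 5, Silver 6, Violet 16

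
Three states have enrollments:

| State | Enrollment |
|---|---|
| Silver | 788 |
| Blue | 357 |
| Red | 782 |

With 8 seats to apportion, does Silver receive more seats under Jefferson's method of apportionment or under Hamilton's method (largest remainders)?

Jefferson

Jefferson: Silver 4, Blue 1, Red 3.
Hamilton: Silver 3, Blue 2, Red 3.
Silver gets 4 under Jefferson and 3 under Hamilton.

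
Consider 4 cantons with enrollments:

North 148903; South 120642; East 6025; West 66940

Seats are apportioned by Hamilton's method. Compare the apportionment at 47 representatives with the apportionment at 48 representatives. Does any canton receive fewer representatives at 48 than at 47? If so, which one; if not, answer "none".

At 47 seats: North 20, South 17, East 1, West 9.
At 48 seats: North 21, South 17, East 1, West 9.
No canton's allocation decreased.

none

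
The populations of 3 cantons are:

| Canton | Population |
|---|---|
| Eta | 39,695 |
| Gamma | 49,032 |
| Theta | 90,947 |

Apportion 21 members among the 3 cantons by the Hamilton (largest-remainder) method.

Eta 5; Gamma 6; Theta 10

Total 179674; standard divisor 179674/21 ≈ 8555.905.
Standard quotas: Eta 4.6395, Gamma 5.7308, Theta 10.6297.
Lower quotas: Eta 4, Gamma 5, Theta 10 (sum 19, leaving 2 seats).
Remainders in descending order: Gamma 0.7308, Eta 0.6395, Theta 0.6297.
The surplus seats go to Gamma, Eta.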